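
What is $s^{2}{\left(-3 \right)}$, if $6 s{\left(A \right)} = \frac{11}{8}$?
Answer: $\frac{121}{2304} \approx 0.052517$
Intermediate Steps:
$s{\left(A \right)} = \frac{11}{48}$ ($s{\left(A \right)} = \frac{11 \cdot \frac{1}{8}}{6} = \frac{1}{6} \cdot \frac{11}{8} = \frac{11}{48}$)
$s^{2}{\left(-3 \right)} = \left(\frac{11}{48}\right)^{2} = \frac{121}{2304}$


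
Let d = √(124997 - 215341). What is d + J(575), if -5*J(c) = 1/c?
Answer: -1/2875 + 2*I*√22586 ≈ -0.00034783 + 300.57*I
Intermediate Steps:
d = 2*I*√22586 (d = √(-90344) = 2*I*√22586 ≈ 300.57*I)
J(c) = -1/(5*c)
d + J(575) = 2*I*√22586 - ⅕/575 = 2*I*√22586 - ⅕*1/575 = 2*I*√22586 - 1/2875 = -1/2875 + 2*I*√22586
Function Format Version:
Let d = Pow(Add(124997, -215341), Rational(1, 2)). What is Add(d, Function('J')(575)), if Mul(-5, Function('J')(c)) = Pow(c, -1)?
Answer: Add(Rational(-1, 2875), Mul(2, I, Pow(22586, Rational(1, 2)))) ≈ Add(-0.00034783, Mul(300.57, I))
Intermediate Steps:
d = Mul(2, I, Pow(22586, Rational(1, 2))) (d = Pow(-90344, Rational(1, 2)) = Mul(2, I, Pow(22586, Rational(1, 2))) ≈ Mul(300.57, I))
Function('J')(c) = Mul(Rational(-1, 5), Pow(c, -1))
Add(d, Function('J')(575)) = Add(Mul(2, I, Pow(22586, Rational(1, 2))), Mul(Rational(-1, 5), Pow(575, -1))) = Add(Mul(2, I, Pow(22586, Rational(1, 2))), Mul(Rational(-1, 5), Rational(1, 575))) = Add(Mul(2, I, Pow(22586, Rational(1, 2))), Rational(-1, 2875)) = Add(Rational(-1, 2875), Mul(2, I, Pow(22586, Rational(1, 2))))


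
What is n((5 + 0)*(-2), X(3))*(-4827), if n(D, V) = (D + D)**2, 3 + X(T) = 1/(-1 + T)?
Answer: -1930800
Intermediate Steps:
X(T) = -3 + 1/(-1 + T)
n(D, V) = 4*D**2 (n(D, V) = (2*D)**2 = 4*D**2)
n((5 + 0)*(-2), X(3))*(-4827) = (4*((5 + 0)*(-2))**2)*(-4827) = (4*(5*(-2))**2)*(-4827) = (4*(-10)**2)*(-4827) = (4*100)*(-4827) = 400*(-4827) = -1930800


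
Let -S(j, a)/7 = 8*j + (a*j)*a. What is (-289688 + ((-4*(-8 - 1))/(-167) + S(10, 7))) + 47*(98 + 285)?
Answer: -46038095/167 ≈ -2.7568e+5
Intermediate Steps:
S(j, a) = -56*j - 7*j*a**2 (S(j, a) = -7*(8*j + (a*j)*a) = -7*(8*j + j*a**2) = -56*j - 7*j*a**2)
(-289688 + ((-4*(-8 - 1))/(-167) + S(10, 7))) + 47*(98 + 285) = (-289688 + ((-4*(-8 - 1))/(-167) - 7*10*(8 + 7**2))) + 47*(98 + 285) = (-289688 + (-(-4)*(-9)/167 - 7*10*(8 + 49))) + 47*383 = (-289688 + (-1/167*36 - 7*10*57)) + 18001 = (-289688 + (-36/167 - 3990)) + 18001 = (-289688 - 666366/167) + 18001 = -49044262/167 + 18001 = -46038095/167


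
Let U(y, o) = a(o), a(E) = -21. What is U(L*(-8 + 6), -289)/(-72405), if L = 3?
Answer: 7/24135 ≈ 0.00029004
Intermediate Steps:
U(y, o) = -21
U(L*(-8 + 6), -289)/(-72405) = -21/(-72405) = -21*(-1/72405) = 7/24135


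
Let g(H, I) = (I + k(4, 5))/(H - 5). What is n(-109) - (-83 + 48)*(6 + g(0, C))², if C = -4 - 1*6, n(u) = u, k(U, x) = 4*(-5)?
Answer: 4931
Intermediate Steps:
k(U, x) = -20
C = -10 (C = -4 - 6 = -10)
g(H, I) = (-20 + I)/(-5 + H) (g(H, I) = (I - 20)/(H - 5) = (-20 + I)/(-5 + H))
n(-109) - (-83 + 48)*(6 + g(0, C))² = -109 - (-83 + 48)*(6 + (-20 - 10)/(-5 + 0))² = -109 - (-35)*(6 - 30/(-5))² = -109 - (-35)*(6 - ⅕*(-30))² = -109 - (-35)*(6 + 6)² = -109 - (-35)*12² = -109 - (-35)*144 = -109 - 1*(-5040) = -109 + 5040 = 4931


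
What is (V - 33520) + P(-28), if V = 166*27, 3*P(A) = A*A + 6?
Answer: -86324/3 ≈ -28775.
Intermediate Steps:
P(A) = 2 + A²/3 (P(A) = (A*A + 6)/3 = (A² + 6)/3 = (6 + A²)/3 = 2 + A²/3)
V = 4482
(V - 33520) + P(-28) = (4482 - 33520) + (2 + (⅓)*(-28)²) = -29038 + (2 + (⅓)*784) = -29038 + (2 + 784/3) = -29038 + 790/3 = -86324/3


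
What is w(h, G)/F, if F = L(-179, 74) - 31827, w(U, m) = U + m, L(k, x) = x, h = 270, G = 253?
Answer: -523/31753 ≈ -0.016471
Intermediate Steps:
F = -31753 (F = 74 - 31827 = -31753)
w(h, G)/F = (270 + 253)/(-31753) = 523*(-1/31753) = -523/31753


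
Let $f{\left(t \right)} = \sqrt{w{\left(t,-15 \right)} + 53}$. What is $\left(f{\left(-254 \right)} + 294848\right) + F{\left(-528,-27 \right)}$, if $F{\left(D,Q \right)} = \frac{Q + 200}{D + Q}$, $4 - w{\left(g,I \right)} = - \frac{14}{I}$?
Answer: $\frac{163640467}{555} + \frac{29 \sqrt{15}}{15} \approx 2.9486 \cdot 10^{5}$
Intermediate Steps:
$w{\left(g,I \right)} = 4 + \frac{14}{I}$ ($w{\left(g,I \right)} = 4 - - \frac{14}{I} = 4 + \frac{14}{I}$)
$F{\left(D,Q \right)} = \frac{200 + Q}{D + Q}$
$f{\left(t \right)} = \frac{29 \sqrt{15}}{15}$ ($f{\left(t \right)} = \sqrt{\left(4 + \frac{14}{-15}\right) + 53} = \sqrt{\left(4 + 14 \left(- \frac{1}{15}\right)\right) + 53} = \sqrt{\left(4 - \frac{14}{15}\right) + 53} = \sqrt{\frac{46}{15} + 53} = \sqrt{\frac{841}{15}} = \frac{29 \sqrt{15}}{15}$)
$\left(f{\left(-254 \right)} + 294848\right) + F{\left(-528,-27 \right)} = \left(\frac{29 \sqrt{15}}{15} + 294848\right) + \frac{200 - 27}{-528 - 27} = \left(294848 + \frac{29 \sqrt{15}}{15}\right) + \frac{1}{-555} \cdot 173 = \left(294848 + \frac{29 \sqrt{15}}{15}\right) - \frac{173}{555} = \frac{163640467}{555} + \frac{29 \sqrt{15}}{15}$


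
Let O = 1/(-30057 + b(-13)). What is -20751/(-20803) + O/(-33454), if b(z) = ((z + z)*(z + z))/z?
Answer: 20901786871789/20954164708258 ≈ 0.99750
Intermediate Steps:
b(z) = 4*z (b(z) = ((2*z)*(2*z))/z = (4*z**2)/z = 4*z)
O = -1/30109 (O = 1/(-30057 + 4*(-13)) = 1/(-30057 - 52) = 1/(-30109) = -1/30109 ≈ -3.3213e-5)
-20751/(-20803) + O/(-33454) = -20751/(-20803) - 1/30109/(-33454) = -20751*(-1/20803) - 1/30109*(-1/33454) = 20751/20803 + 1/1007266486 = 20901786871789/20954164708258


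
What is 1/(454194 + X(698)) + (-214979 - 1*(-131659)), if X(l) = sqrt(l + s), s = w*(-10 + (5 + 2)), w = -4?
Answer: -8594132590430063/103146094463 - sqrt(710)/206292188926 ≈ -83320.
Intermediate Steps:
s = 12 (s = -4*(-10 + (5 + 2)) = -4*(-10 + 7) = -4*(-3) = 12)
X(l) = sqrt(12 + l) (X(l) = sqrt(l + 12) = sqrt(12 + l))
1/(454194 + X(698)) + (-214979 - 1*(-131659)) = 1/(454194 + sqrt(12 + 698)) + (-214979 - 1*(-131659)) = 1/(454194 + sqrt(710)) + (-214979 + 131659) = 1/(454194 + sqrt(710)) - 83320 = -83320 + 1/(454194 + sqrt(710))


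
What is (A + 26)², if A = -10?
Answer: 256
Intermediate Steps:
(A + 26)² = (-10 + 26)² = 16² = 256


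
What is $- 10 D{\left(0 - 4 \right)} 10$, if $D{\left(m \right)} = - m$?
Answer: $-400$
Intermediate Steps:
$- 10 D{\left(0 - 4 \right)} 10 = - 10 \left(- (0 - 4)\right) 10 = - 10 \left(\left(-1\right) \left(-4\right)\right) 10 = \left(-10\right) 4 \cdot 10 = \left(-40\right) 10 = -400$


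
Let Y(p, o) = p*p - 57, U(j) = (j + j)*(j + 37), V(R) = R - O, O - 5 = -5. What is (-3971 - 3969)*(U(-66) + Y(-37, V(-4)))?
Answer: -40811600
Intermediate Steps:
O = 0 (O = 5 - 5 = 0)
V(R) = R (V(R) = R - 1*0 = R + 0 = R)
U(j) = 2*j*(37 + j) (U(j) = (2*j)*(37 + j) = 2*j*(37 + j))
Y(p, o) = -57 + p² (Y(p, o) = p² - 57 = -57 + p²)
(-3971 - 3969)*(U(-66) + Y(-37, V(-4))) = (-3971 - 3969)*(2*(-66)*(37 - 66) + (-57 + (-37)²)) = -7940*(2*(-66)*(-29) + (-57 + 1369)) = -7940*(3828 + 1312) = -7940*5140 = -40811600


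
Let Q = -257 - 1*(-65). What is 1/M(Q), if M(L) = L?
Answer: -1/192 ≈ -0.0052083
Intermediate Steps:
Q = -192 (Q = -257 + 65 = -192)
1/M(Q) = 1/(-192) = -1/192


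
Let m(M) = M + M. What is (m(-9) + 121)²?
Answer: 10609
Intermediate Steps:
m(M) = 2*M
(m(-9) + 121)² = (2*(-9) + 121)² = (-18 + 121)² = 103² = 10609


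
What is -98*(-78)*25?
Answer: 191100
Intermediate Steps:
-98*(-78)*25 = 7644*25 = 191100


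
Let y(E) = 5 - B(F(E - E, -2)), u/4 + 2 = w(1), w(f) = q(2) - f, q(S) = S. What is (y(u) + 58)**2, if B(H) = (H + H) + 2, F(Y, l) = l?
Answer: 4225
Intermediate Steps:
B(H) = 2 + 2*H (B(H) = 2*H + 2 = 2 + 2*H)
w(f) = 2 - f
u = -4 (u = -8 + 4*(2 - 1*1) = -8 + 4*(2 - 1) = -8 + 4*1 = -8 + 4 = -4)
y(E) = 7 (y(E) = 5 - (2 + 2*(-2)) = 5 - (2 - 4) = 5 - 1*(-2) = 5 + 2 = 7)
(y(u) + 58)**2 = (7 + 58)**2 = 65**2 = 4225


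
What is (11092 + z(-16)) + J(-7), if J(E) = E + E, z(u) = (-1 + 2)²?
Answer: 11079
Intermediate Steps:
z(u) = 1 (z(u) = 1² = 1)
J(E) = 2*E
(11092 + z(-16)) + J(-7) = (11092 + 1) + 2*(-7) = 11093 - 14 = 11079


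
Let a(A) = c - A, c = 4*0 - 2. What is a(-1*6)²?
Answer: 16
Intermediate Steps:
c = -2 (c = 0 - 2 = -2)
a(A) = -2 - A
a(-1*6)² = (-2 - (-1)*6)² = (-2 - 1*(-6))² = (-2 + 6)² = 4² = 16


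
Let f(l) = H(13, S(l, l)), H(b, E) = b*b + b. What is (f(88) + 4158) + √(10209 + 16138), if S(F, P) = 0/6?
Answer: 4340 + √26347 ≈ 4502.3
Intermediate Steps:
S(F, P) = 0 (S(F, P) = 0*(⅙) = 0)
H(b, E) = b + b² (H(b, E) = b² + b = b + b²)
f(l) = 182 (f(l) = 13*(1 + 13) = 13*14 = 182)
(f(88) + 4158) + √(10209 + 16138) = (182 + 4158) + √(10209 + 16138) = 4340 + √26347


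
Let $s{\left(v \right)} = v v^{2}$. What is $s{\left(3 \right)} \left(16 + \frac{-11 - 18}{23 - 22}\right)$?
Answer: $-351$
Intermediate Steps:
$s{\left(v \right)} = v^{3}$
$s{\left(3 \right)} \left(16 + \frac{-11 - 18}{23 - 22}\right) = 3^{3} \left(16 + \frac{-11 - 18}{23 - 22}\right) = 27 \left(16 - \frac{29}{1}\right) = 27 \left(16 - 29\right) = 27 \left(-13\right) = -351$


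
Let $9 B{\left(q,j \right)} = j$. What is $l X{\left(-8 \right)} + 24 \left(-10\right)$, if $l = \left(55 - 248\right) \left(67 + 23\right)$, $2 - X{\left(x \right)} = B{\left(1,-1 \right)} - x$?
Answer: $102050$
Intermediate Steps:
$B{\left(q,j \right)} = \frac{j}{9}$
$X{\left(x \right)} = \frac{19}{9} + x$ ($X{\left(x \right)} = 2 - \left(\frac{1}{9} \left(-1\right) - x\right) = 2 - \left(- \frac{1}{9} - x\right) = 2 + \left(\frac{1}{9} + x\right) = \frac{19}{9} + x$)
$l = -17370$ ($l = \left(-193\right) 90 = -17370$)
$l X{\left(-8 \right)} + 24 \left(-10\right) = - 17370 \left(\frac{19}{9} - 8\right) + 24 \left(-10\right) = \left(-17370\right) \left(- \frac{53}{9}\right) - 240 = 102290 - 240 = 102050$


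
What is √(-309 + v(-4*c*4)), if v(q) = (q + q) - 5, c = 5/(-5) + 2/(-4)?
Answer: I*√266 ≈ 16.31*I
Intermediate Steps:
c = -3/2 (c = 5*(-⅕) + 2*(-¼) = -1 - ½ = -3/2 ≈ -1.5000)
v(q) = -5 + 2*q (v(q) = 2*q - 5 = -5 + 2*q)
√(-309 + v(-4*c*4)) = √(-309 + (-5 + 2*(-4*(-3/2)*4))) = √(-309 + (-5 + 2*(6*4))) = √(-309 + (-5 + 2*24)) = √(-309 + (-5 + 48)) = √(-309 + 43) = √(-266) = I*√266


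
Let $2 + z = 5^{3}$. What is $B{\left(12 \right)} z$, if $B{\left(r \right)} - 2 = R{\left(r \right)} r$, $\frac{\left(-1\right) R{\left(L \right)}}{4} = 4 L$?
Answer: $-283146$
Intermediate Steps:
$z = 123$ ($z = -2 + 5^{3} = -2 + 125 = 123$)
$R{\left(L \right)} = - 16 L$ ($R{\left(L \right)} = - 4 \cdot 4 L = - 16 L$)
$B{\left(r \right)} = 2 - 16 r^{2}$ ($B{\left(r \right)} = 2 + - 16 r r = 2 - 16 r^{2}$)
$B{\left(12 \right)} z = \left(2 - 16 \cdot 12^{2}\right) 123 = \left(2 - 2304\right) 123 = \left(-2302\right) 123 = -283146$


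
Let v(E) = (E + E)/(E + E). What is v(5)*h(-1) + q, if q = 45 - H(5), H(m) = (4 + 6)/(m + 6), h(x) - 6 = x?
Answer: 540/11 ≈ 49.091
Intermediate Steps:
h(x) = 6 + x
v(E) = 1 (v(E) = (2*E)/((2*E)) = (2*E)*(1/(2*E)) = 1)
H(m) = 10/(6 + m)
q = 485/11 (q = 45 - 10/(6 + 5) = 45 - 10/11 = 485/11 ≈ 44.091)
v(5)*h(-1) + q = 1*(6 - 1) + 485/11 = 1*5 + 485/11 = 5 + 485/11 = 540/11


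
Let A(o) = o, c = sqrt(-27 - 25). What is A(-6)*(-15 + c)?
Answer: 90 - 12*I*sqrt(13) ≈ 90.0 - 43.267*I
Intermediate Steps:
c = 2*I*sqrt(13) (c = sqrt(-52) = 2*I*sqrt(13) ≈ 7.2111*I)
A(-6)*(-15 + c) = -6*(-15 + 2*I*sqrt(13)) = 90 - 12*I*sqrt(13)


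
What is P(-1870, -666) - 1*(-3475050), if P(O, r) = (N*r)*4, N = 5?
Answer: 3461730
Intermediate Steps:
P(O, r) = 20*r (P(O, r) = (5*r)*4 = 20*r)
P(-1870, -666) - 1*(-3475050) = 20*(-666) - 1*(-3475050) = -13320 + 3475050 = 3461730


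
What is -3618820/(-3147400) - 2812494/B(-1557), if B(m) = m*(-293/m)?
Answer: 442655196493/46109410 ≈ 9600.1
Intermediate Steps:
B(m) = -293
-3618820/(-3147400) - 2812494/B(-1557) = -3618820/(-3147400) - 2812494/(-293) = -3618820*(-1/3147400) - 2812494*(-1/293) = 180941/157370 + 2812494/293 = 442655196493/46109410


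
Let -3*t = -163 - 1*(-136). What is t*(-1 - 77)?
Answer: -702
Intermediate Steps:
t = 9 (t = -(-163 - 1*(-136))/3 = -(-163 + 136)/3 = -⅓*(-27) = 9)
t*(-1 - 77) = 9*(-1 - 77) = 9*(-78) = -702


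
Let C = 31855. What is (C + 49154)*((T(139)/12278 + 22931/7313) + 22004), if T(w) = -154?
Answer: 11433829474242432/6413501 ≈ 1.7828e+9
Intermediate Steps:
(C + 49154)*((T(139)/12278 + 22931/7313) + 22004) = (31855 + 49154)*((-154/12278 + 22931/7313) + 22004) = 81009*((-154*1/12278 + 22931*(1/7313)) + 22004) = 81009*((-11/877 + 22931/7313) + 22004) = 81009*(20030044/6413501 + 22004) = 81009*(141142706048/6413501) = 11433829474242432/6413501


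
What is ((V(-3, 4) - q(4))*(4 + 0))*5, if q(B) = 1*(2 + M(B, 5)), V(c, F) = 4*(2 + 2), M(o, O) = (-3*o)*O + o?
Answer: 1400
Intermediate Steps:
M(o, O) = o - 3*O*o (M(o, O) = -3*O*o + o = o - 3*O*o)
V(c, F) = 16 (V(c, F) = 4*4 = 16)
q(B) = 2 - 14*B (q(B) = 1*(2 + B*(1 - 3*5)) = 1*(2 + B*(1 - 15)) = 1*(2 + B*(-14)) = 1*(2 - 14*B) = 2 - 14*B)
((V(-3, 4) - q(4))*(4 + 0))*5 = ((16 - (2 - 14*4))*(4 + 0))*5 = ((16 - (2 - 56))*4)*5 = ((16 - 1*(-54))*4)*5 = ((16 + 54)*4)*5 = (70*4)*5 = 280*5 = 1400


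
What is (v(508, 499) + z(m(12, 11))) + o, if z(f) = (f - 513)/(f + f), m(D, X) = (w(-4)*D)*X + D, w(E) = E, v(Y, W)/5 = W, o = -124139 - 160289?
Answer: -96984609/344 ≈ -2.8193e+5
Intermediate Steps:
o = -284428
v(Y, W) = 5*W
m(D, X) = D - 4*D*X (m(D, X) = (-4*D)*X + D = -4*D*X + D = D - 4*D*X)
z(f) = (-513 + f)/(2*f) (z(f) = (-513 + f)/((2*f)) = (-513 + f)*(1/(2*f)) = (-513 + f)/(2*f))
(v(508, 499) + z(m(12, 11))) + o = (5*499 + (-513 + 12*(1 - 4*11))/(2*((12*(1 - 4*11))))) - 284428 = (2495 + (-513 + 12*(1 - 44))/(2*((12*(1 - 44))))) - 284428 = (2495 + (-513 + 12*(-43))/(2*((12*(-43))))) - 284428 = (2495 + (½)*(-513 - 516)/(-516)) - 284428 = (2495 + (½)*(-1/516)*(-1029)) - 284428 = (2495 + 343/344) - 284428 = 858623/344 - 284428 = -96984609/344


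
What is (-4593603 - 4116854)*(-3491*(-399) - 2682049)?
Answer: 11228998536980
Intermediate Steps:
(-4593603 - 4116854)*(-3491*(-399) - 2682049) = -8710457*(1392909 - 2682049) = -8710457*(-1289140) = 11228998536980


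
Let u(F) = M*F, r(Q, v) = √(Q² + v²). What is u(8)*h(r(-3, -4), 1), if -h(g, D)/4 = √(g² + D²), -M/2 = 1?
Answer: 64*√26 ≈ 326.34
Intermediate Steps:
M = -2 (M = -2*1 = -2)
h(g, D) = -4*√(D² + g²) (h(g, D) = -4*√(g² + D²) = -4*√(D² + g²))
u(F) = -2*F
u(8)*h(r(-3, -4), 1) = (-2*8)*(-4*√(1² + (√((-3)² + (-4)²))²)) = -(-64)*√(1 + (√(9 + 16))²) = -(-64)*√(1 + (√25)²) = -(-64)*√(1 + 5²) = -(-64)*√(1 + 25) = -(-64)*√26 = 64*√26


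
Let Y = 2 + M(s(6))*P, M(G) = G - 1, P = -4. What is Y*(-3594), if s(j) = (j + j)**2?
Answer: 2048580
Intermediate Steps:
s(j) = 4*j**2 (s(j) = (2*j)**2 = 4*j**2)
M(G) = -1 + G
Y = -570 (Y = 2 + (-1 + 4*6**2)*(-4) = 2 + (-1 + 4*36)*(-4) = 2 + (-1 + 144)*(-4) = 2 + 143*(-4) = 2 - 572 = -570)
Y*(-3594) = -570*(-3594) = 2048580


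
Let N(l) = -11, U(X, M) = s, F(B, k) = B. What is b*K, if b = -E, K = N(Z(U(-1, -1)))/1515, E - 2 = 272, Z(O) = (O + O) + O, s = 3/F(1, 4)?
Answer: 3014/1515 ≈ 1.9894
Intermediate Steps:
s = 3 (s = 3/1 = 3*1 = 3)
U(X, M) = 3
Z(O) = 3*O (Z(O) = 2*O + O = 3*O)
E = 274 (E = 2 + 272 = 274)
K = -11/1515 ≈ -0.0072607
b = -274 (b = -1*274 = -274)
b*K = -274*(-11/1515) = 3014/1515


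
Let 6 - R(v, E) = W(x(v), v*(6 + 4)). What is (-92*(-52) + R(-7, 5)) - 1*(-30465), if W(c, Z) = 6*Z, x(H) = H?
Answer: 35675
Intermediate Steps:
R(v, E) = 6 - 60*v (R(v, E) = 6 - 6*v*(6 + 4) = 6 - 6*v*10 = 6 - 6*10*v = 6 - 60*v)
(-92*(-52) + R(-7, 5)) - 1*(-30465) = (-92*(-52) + (6 - 60*(-7))) - 1*(-30465) = (4784 + (6 + 420)) + 30465 = (4784 + 426) + 30465 = 5210 + 30465 = 35675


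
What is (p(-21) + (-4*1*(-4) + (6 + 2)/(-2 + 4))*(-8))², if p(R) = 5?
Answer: 24025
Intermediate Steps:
(p(-21) + (-4*1*(-4) + (6 + 2)/(-2 + 4))*(-8))² = (5 + (-4*1*(-4) + (6 + 2)/(-2 + 4))*(-8))² = (5 + (-4*(-4) + 8/2)*(-8))² = (5 + (16 + 8*(½))*(-8))² = (5 + (16 + 4)*(-8))² = (5 + 20*(-8))² = (5 - 160)² = (-155)² = 24025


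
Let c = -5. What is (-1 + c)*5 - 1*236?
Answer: -266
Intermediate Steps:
(-1 + c)*5 - 1*236 = (-1 - 5)*5 - 1*236 = -6*5 - 236 = -30 - 236 = -266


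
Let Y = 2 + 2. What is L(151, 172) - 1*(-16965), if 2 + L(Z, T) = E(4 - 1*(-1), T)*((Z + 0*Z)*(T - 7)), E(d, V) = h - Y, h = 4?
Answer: 16963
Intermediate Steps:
Y = 4
E(d, V) = 0 (E(d, V) = 4 - 1*4 = 4 - 4 = 0)
L(Z, T) = -2 (L(Z, T) = -2 + 0*((Z + 0*Z)*(T - 7)) = -2 + 0*((Z + 0)*(-7 + T)) = -2 + 0*(Z*(-7 + T)) = -2 + 0 = -2)
L(151, 172) - 1*(-16965) = -2 - 1*(-16965) = -2 + 16965 = 16963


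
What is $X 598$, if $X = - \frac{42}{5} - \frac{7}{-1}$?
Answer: $- \frac{4186}{5} \approx -837.2$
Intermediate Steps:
$X = - \frac{7}{5}$ ($X = \left(-42\right) \frac{1}{5} - -7 = - \frac{42}{5} + 7 = - \frac{7}{5} \approx -1.4$)
$X 598 = \left(- \frac{7}{5}\right) 598 = - \frac{4186}{5}$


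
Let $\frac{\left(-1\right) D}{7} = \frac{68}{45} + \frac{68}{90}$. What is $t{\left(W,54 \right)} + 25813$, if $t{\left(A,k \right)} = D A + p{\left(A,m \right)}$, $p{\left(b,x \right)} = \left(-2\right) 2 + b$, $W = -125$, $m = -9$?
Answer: $\frac{83002}{3} \approx 27667.0$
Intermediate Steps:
$p{\left(b,x \right)} = -4 + b$
$D = - \frac{238}{15}$ ($D = - 7 \left(\frac{68}{45} + \frac{68}{90}\right) = - 7 \left(68 \cdot \frac{1}{45} + 68 \cdot \frac{1}{90}\right) = - 7 \left(\frac{68}{45} + \frac{34}{45}\right) = \left(-7\right) \frac{34}{15} = - \frac{238}{15} \approx -15.867$)
$t{\left(A,k \right)} = -4 - \frac{223 A}{15}$ ($t{\left(A,k \right)} = - \frac{238 A}{15} + \left(-4 + A\right) = -4 - \frac{223 A}{15}$)
$t{\left(W,54 \right)} + 25813 = \left(-4 - - \frac{5575}{3}\right) + 25813 = \left(-4 + \frac{5575}{3}\right) + 25813 = \frac{5563}{3} + 25813 = \frac{83002}{3}$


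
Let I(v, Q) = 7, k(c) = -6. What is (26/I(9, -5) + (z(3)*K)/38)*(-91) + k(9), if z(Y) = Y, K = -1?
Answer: -12799/38 ≈ -336.82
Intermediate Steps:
(26/I(9, -5) + (z(3)*K)/38)*(-91) + k(9) = (26/7 + (3*(-1))/38)*(-91) - 6 = (26*(1/7) - 3*1/38)*(-91) - 6 = (26/7 - 3/38)*(-91) - 6 = (967/266)*(-91) - 6 = -12571/38 - 6 = -12799/38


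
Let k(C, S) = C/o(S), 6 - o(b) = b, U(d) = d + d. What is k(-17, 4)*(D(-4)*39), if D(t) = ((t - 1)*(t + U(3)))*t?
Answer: -13260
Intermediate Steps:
U(d) = 2*d
o(b) = 6 - b
D(t) = t*(-1 + t)*(6 + t) (D(t) = ((t - 1)*(t + 2*3))*t = ((-1 + t)*(t + 6))*t = ((-1 + t)*(6 + t))*t = t*(-1 + t)*(6 + t))
k(C, S) = C/(6 - S)
k(-17, 4)*(D(-4)*39) = (-1*(-17)/(-6 + 4))*(-4*(-6 + (-4)² + 5*(-4))*39) = (-1*(-17)/(-2))*(-4*(-6 + 16 - 20)*39) = (-1*(-17)*(-½))*(-4*(-10)*39) = -340*39 = -17/2*1560 = -13260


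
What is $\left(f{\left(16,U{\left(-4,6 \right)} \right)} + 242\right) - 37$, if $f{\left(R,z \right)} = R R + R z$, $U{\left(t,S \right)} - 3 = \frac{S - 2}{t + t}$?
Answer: $501$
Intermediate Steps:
$U{\left(t,S \right)} = 3 + \frac{-2 + S}{2 t}$ ($U{\left(t,S \right)} = 3 + \frac{S - 2}{t + t} = 3 + \frac{-2 + S}{2 t}$)
$f{\left(R,z \right)} = R^{2} + R z$
$\left(f{\left(16,U{\left(-4,6 \right)} \right)} + 242\right) - 37 = \left(16 \left(16 + \frac{-2 + 6 + 6 \left(-4\right)}{2 \left(-4\right)}\right) + 242\right) - 37 = \left(16 \left(16 + \frac{1}{2} \left(- \frac{1}{4}\right) \left(-2 + 6 - 24\right)\right) + 242\right) - 37 = \left(16 \left(16 + \frac{1}{2} \left(- \frac{1}{4}\right) \left(-20\right)\right) + 242\right) - 37 = \left(16 \left(16 + \frac{5}{2}\right) + 242\right) - 37 = \left(16 \cdot \frac{37}{2} + 242\right) - 37 = \left(296 + 242\right) - 37 = 538 - 37 = 501$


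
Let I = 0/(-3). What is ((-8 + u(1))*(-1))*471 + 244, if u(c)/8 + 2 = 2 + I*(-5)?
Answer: 4012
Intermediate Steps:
I = 0 (I = 0*(-⅓) = 0)
u(c) = 0 (u(c) = -16 + 8*(2 + 0*(-5)) = -16 + 8*(2 + 0) = -16 + 8*2 = -16 + 16 = 0)
((-8 + u(1))*(-1))*471 + 244 = ((-8 + 0)*(-1))*471 + 244 = -8*(-1)*471 + 244 = 8*471 + 244 = 3768 + 244 = 4012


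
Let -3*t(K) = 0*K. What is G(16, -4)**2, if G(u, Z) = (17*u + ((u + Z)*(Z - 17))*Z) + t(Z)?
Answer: 1638400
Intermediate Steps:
t(K) = 0 (t(K) = -0*K = -1/3*0 = 0)
G(u, Z) = 17*u + Z*(-17 + Z)*(Z + u) (G(u, Z) = (17*u + ((u + Z)*(Z - 17))*Z) + 0 = (17*u + ((Z + u)*(-17 + Z))*Z) + 0 = (17*u + ((-17 + Z)*(Z + u))*Z) + 0 = (17*u + Z*(-17 + Z)*(Z + u)) + 0 = 17*u + Z*(-17 + Z)*(Z + u))
G(16, -4)**2 = ((-4)**3 - 17*(-4)**2 + 17*16 + 16*(-4)**2 - 17*(-4)*16)**2 = (-64 - 17*16 + 272 + 16*16 + 1088)**2 = (-64 - 272 + 272 + 256 + 1088)**2 = 1280**2 = 1638400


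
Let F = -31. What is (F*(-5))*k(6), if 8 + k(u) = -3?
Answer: -1705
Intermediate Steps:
k(u) = -11 (k(u) = -8 - 3 = -11)
(F*(-5))*k(6) = -31*(-5)*(-11) = 155*(-11) = -1705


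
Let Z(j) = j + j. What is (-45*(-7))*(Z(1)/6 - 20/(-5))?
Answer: 1365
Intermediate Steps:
Z(j) = 2*j
(-45*(-7))*(Z(1)/6 - 20/(-5)) = (-45*(-7))*((2*1)/6 - 20/(-5)) = 315*(2*(⅙) - 20*(-⅕)) = 315*(⅓ + 4) = 315*(13/3) = 1365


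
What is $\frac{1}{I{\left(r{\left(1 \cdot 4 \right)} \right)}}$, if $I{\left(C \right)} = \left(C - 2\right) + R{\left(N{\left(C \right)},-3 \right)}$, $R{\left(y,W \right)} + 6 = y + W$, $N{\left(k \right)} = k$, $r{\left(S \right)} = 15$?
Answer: $\frac{1}{19} \approx 0.052632$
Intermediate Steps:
$R{\left(y,W \right)} = -6 + W + y$ ($R{\left(y,W \right)} = -6 + \left(y + W\right) = -6 + \left(W + y\right) = -6 + W + y$)
$I{\left(C \right)} = -11 + 2 C$ ($I{\left(C \right)} = \left(C - 2\right) - \left(9 - C\right) = \left(-2 + C\right) + \left(-9 + C\right) = -11 + 2 C$)
$\frac{1}{I{\left(r{\left(1 \cdot 4 \right)} \right)}} = \frac{1}{-11 + 2 \cdot 15} = \frac{1}{-11 + 30} = \frac{1}{19}$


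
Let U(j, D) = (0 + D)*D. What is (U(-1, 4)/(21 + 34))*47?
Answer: 752/55 ≈ 13.673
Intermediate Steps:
U(j, D) = D² (U(j, D) = D*D = D²)
(U(-1, 4)/(21 + 34))*47 = (4²/(21 + 34))*47 = (16/55)*47 = 752/55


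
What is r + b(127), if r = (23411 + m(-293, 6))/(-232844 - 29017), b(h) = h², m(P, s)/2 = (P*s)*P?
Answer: 4222502470/261861 ≈ 16125.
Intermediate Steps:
m(P, s) = 2*s*P² (m(P, s) = 2*((P*s)*P) = 2*(s*P²) = 2*s*P²)
r = -1053599/261861 (r = (23411 + 2*6*(-293)²)/(-232844 - 29017) = (23411 + 2*6*85849)/(-261861) = (23411 + 1030188)*(-1/261861) = 1053599*(-1/261861) = -1053599/261861 ≈ -4.0235)
r + b(127) = -1053599/261861 + 127² = -1053599/261861 + 16129 = 4222502470/261861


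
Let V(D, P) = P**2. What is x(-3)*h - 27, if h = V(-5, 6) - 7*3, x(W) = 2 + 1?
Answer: 18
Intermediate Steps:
x(W) = 3
h = 15 (h = 6**2 - 7*3 = 36 - 1*21 = 36 - 21 = 15)
x(-3)*h - 27 = 3*15 - 27 = 45 - 27 = 18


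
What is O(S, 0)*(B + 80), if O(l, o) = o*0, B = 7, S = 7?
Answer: 0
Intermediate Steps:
O(l, o) = 0
O(S, 0)*(B + 80) = 0*(7 + 80) = 0*87 = 0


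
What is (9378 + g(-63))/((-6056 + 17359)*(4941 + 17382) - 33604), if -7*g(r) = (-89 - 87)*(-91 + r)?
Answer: 5506/252283265 ≈ 2.1825e-5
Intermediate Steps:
g(r) = -2288 + 176*r/7 (g(r) = -(-89 - 87)*(-91 + r)/7 = -(-176)*(-91 + r)/7 = -(16016 - 176*r)/7 = -2288 + 176*r/7)
(9378 + g(-63))/((-6056 + 17359)*(4941 + 17382) - 33604) = (9378 + (-2288 + (176/7)*(-63)))/((-6056 + 17359)*(4941 + 17382) - 33604) = (9378 + (-2288 - 1584))/(11303*22323 - 33604) = (9378 - 3872)/(252316869 - 33604) = 5506/252283265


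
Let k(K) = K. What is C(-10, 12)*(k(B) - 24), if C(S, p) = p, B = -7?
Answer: -372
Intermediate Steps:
C(-10, 12)*(k(B) - 24) = 12*(-7 - 24) = 12*(-31) = -372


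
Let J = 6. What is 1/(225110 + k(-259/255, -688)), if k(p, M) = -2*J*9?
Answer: 1/225002 ≈ 4.4444e-6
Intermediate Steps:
k(p, M) = -108 (k(p, M) = -2*6*9 = -12*9 = -108)
1/(225110 + k(-259/255, -688)) = 1/(225110 - 108) = 1/225002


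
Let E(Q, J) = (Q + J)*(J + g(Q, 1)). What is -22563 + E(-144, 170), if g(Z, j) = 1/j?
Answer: -18117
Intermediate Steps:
E(Q, J) = (1 + J)*(J + Q) (E(Q, J) = (Q + J)*(J + 1/1) = (J + Q)*(J + 1) = (J + Q)*(1 + J) = (1 + J)*(J + Q))
-22563 + E(-144, 170) = -22563 + (170 - 144 + 170² + 170*(-144)) = -22563 + (170 - 144 + 28900 - 24480) = -22563 + 4446 = -18117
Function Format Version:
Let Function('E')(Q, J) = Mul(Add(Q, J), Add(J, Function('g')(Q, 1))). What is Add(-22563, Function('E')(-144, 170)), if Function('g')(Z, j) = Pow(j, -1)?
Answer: -18117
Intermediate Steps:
Function('E')(Q, J) = Mul(Add(1, J), Add(J, Q)) (Function('E')(Q, J) = Mul(Add(Q, J), Add(J, Pow(1, -1))) = Mul(Add(J, Q), Add(J, 1)) = Mul(Add(J, Q), Add(1, J)) = Mul(Add(1, J), Add(J, Q)))
Add(-22563, Function('E')(-144, 170)) = Add(-22563, Add(170, -144, Pow(170, 2), Mul(170, -144))) = Add(-22563, Add(170, -144, 28900, -24480)) = Add(-22563, 4446) = -18117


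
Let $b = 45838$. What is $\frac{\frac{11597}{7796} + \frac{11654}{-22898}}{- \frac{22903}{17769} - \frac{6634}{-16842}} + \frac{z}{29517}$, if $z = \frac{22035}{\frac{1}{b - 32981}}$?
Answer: $\frac{125413707502942635280181}{13068146650834138760} \approx 9596.9$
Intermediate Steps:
$z = 283303995$ ($z = \frac{22035}{\frac{1}{45838 - 32981}} = \frac{22035}{\frac{1}{12857}} = 22035 \frac{1}{\frac{1}{12857}} = 22035 \cdot 12857 = 283303995$)
$\frac{\frac{11597}{7796} + \frac{11654}{-22898}}{- \frac{22903}{17769} - \frac{6634}{-16842}} + \frac{z}{29517} = \frac{\frac{11597}{7796} + \frac{11654}{-22898}}{- \frac{22903}{17769} - \frac{6634}{-16842}} + \frac{283303995}{29517} = \frac{11597 \cdot \frac{1}{7796} + 11654 \left(- \frac{1}{22898}\right)}{\left(-22903\right) \frac{1}{17769} - - \frac{3317}{8421}} + 283303995 \cdot \frac{1}{29517} = \frac{\frac{11597}{7796} - \frac{5827}{11449}}{- \frac{22903}{17769} + \frac{3317}{8421}} + \frac{94434665}{9839} = \frac{87346761}{89256404 \left(- \frac{14880710}{16625861}\right)} + \frac{94434665}{9839} = \frac{87346761}{89256404} \left(- \frac{16625861}{14880710}\right) + \frac{94434665}{9839} = - \frac{1452215107186221}{1328198663566840} + \frac{94434665}{9839} = \frac{125413707502942635280181}{13068146650834138760}$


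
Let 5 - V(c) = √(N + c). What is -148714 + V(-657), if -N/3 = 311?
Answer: -148709 - I*√1590 ≈ -1.4871e+5 - 39.875*I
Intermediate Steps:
N = -933 (N = -3*311 = -933)
V(c) = 5 - √(-933 + c)
-148714 + V(-657) = -148714 + (5 - √(-933 - 657)) = -148714 + (5 - √(-1590)) = -148714 + (5 - I*√1590) = -148709 - I*√1590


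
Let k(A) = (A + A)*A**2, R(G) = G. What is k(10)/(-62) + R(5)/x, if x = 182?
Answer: -181845/5642 ≈ -32.231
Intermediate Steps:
k(A) = 2*A**3 (k(A) = (2*A)*A**2 = 2*A**3)
k(10)/(-62) + R(5)/x = (2*10**3)/(-62) + 5/182 = (2*1000)*(-1/62) + 5*(1/182) = 2000*(-1/62) + 5/182 = -1000/31 + 5/182 = -181845/5642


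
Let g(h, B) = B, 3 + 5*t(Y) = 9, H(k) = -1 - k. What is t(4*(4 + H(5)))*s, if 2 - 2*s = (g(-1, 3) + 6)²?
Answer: -237/5 ≈ -47.400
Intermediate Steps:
t(Y) = 6/5 (t(Y) = -⅗ + (⅕)*9 = -⅗ + 9/5 = 6/5)
s = -79/2 (s = 1 - (3 + 6)²/2 = 1 - ½*9² = 1 - ½*81 = 1 - 81/2 = -79/2 ≈ -39.500)
t(4*(4 + H(5)))*s = (6/5)*(-79/2) = -237/5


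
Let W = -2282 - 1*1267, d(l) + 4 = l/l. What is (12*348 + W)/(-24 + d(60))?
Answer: -209/9 ≈ -23.222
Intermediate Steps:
d(l) = -3 (d(l) = -4 + l/l = -4 + 1 = -3)
W = -3549 (W = -2282 - 1267 = -3549)
(12*348 + W)/(-24 + d(60)) = (12*348 - 3549)/(-24 - 3) = (4176 - 3549)/(-27) = 627*(-1/27) = -209/9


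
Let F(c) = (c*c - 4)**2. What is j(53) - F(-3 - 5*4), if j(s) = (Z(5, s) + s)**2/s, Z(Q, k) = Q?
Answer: -14604761/53 ≈ -2.7556e+5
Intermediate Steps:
j(s) = (5 + s)**2/s
F(c) = (-4 + c**2)**2 (F(c) = (c**2 - 4)**2 = (-4 + c**2)**2)
j(53) - F(-3 - 5*4) = (5 + 53)**2/53 - (-4 + (-3 - 5*4)**2)**2 = (1/53)*58**2 - (-4 + (-3 - 20)**2)**2 = (1/53)*3364 - (-4 + (-23)**2)**2 = 3364/53 - (-4 + 529)**2 = 3364/53 - 1*525**2 = 3364/53 - 1*275625 = 3364/53 - 275625 = -14604761/53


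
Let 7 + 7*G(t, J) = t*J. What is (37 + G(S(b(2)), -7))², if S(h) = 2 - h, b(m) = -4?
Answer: 900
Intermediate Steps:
G(t, J) = -1 + J*t/7 (G(t, J) = -1 + (t*J)/7 = -1 + (J*t)/7 = -1 + J*t/7)
(37 + G(S(b(2)), -7))² = (37 + (-1 + (⅐)*(-7)*(2 - 1*(-4))))² = (37 + (-1 + (⅐)*(-7)*(2 + 4)))² = (37 + (-1 + (⅐)*(-7)*6))² = (37 + (-1 - 6))² = (37 - 7)² = 30² = 900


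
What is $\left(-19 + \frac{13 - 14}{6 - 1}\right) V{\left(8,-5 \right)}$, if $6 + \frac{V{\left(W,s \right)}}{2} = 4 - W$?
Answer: $384$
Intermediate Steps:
$V{\left(W,s \right)} = -4 - 2 W$ ($V{\left(W,s \right)} = -12 + 2 \left(4 - W\right) = -12 - \left(-8 + 2 W\right) = -4 - 2 W$)
$\left(-19 + \frac{13 - 14}{6 - 1}\right) V{\left(8,-5 \right)} = \left(-19 + \frac{13 - 14}{6 - 1}\right) \left(-4 - 16\right) = \left(-19 - \frac{1}{5}\right) \left(-4 - 16\right) = \left(-19 - \frac{1}{5}\right) \left(-20\right) = \left(- \frac{96}{5}\right) \left(-20\right) = 384$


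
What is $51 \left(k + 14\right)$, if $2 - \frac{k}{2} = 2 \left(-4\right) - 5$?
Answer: $2244$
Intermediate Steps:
$k = 30$ ($k = 4 - 2 \left(2 \left(-4\right) - 5\right) = 4 - 2 \left(-8 - 5\right) = 4 - -26 = 4 + 26 = 30$)
$51 \left(k + 14\right) = 51 \left(30 + 14\right) = 51 \cdot 44 = 2244$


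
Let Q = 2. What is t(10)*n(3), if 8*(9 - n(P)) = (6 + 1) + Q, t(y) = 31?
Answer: 1953/8 ≈ 244.13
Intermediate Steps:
n(P) = 63/8 (n(P) = 9 - ((6 + 1) + 2)/8 = 9 - (7 + 2)/8 = 9 - ⅛*9 = 9 - 9/8 = 63/8)
t(10)*n(3) = 31*(63/8) = 1953/8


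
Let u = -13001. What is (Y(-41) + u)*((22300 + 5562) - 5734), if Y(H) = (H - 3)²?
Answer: -244846320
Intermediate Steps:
Y(H) = (-3 + H)²
(Y(-41) + u)*((22300 + 5562) - 5734) = ((-3 - 41)² - 13001)*((22300 + 5562) - 5734) = ((-44)² - 13001)*(27862 - 5734) = (1936 - 13001)*22128 = -11065*22128 = -244846320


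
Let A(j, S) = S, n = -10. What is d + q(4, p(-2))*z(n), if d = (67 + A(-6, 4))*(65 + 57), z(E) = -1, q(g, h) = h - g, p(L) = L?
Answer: 8668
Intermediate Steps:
d = 8662 (d = (67 + 4)*(65 + 57) = 71*122 = 8662)
d + q(4, p(-2))*z(n) = 8662 + (-2 - 1*4)*(-1) = 8662 + (-2 - 4)*(-1) = 8662 - 6*(-1) = 8662 + 6 = 8668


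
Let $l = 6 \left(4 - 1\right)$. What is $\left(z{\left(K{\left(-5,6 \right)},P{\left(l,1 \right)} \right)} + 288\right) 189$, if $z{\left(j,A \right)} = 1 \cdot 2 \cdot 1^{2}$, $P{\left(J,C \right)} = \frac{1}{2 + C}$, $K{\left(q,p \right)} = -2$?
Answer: $54810$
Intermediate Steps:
$l = 18$ ($l = 6 \cdot 3 = 18$)
$z{\left(j,A \right)} = 2$ ($z{\left(j,A \right)} = 2 \cdot 1 = 2$)
$\left(z{\left(K{\left(-5,6 \right)},P{\left(l,1 \right)} \right)} + 288\right) 189 = \left(2 + 288\right) 189 = 290 \cdot 189 = 54810$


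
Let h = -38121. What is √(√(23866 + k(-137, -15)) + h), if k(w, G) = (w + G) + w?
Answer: √(-38121 + √23577) ≈ 194.85*I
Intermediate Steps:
k(w, G) = G + 2*w (k(w, G) = (G + w) + w = G + 2*w)
√(√(23866 + k(-137, -15)) + h) = √(√(23866 + (-15 + 2*(-137))) - 38121) = √(√(23866 + (-15 - 274)) - 38121) = √(√(23866 - 289) - 38121) = √(√23577 - 38121) = √(-38121 + √23577)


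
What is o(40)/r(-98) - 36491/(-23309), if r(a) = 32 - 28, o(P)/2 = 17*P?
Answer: 612427/1793 ≈ 341.57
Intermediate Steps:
o(P) = 34*P (o(P) = 2*(17*P) = 34*P)
r(a) = 4
o(40)/r(-98) - 36491/(-23309) = (34*40)/4 - 36491/(-23309) = 1360*(¼) - 36491*(-1/23309) = 340 + 2807/1793 = 612427/1793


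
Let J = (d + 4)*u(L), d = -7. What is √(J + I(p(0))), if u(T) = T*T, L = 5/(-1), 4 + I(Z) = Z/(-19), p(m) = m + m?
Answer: I*√79 ≈ 8.8882*I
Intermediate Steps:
p(m) = 2*m
I(Z) = -4 - Z/19 (I(Z) = -4 + Z/(-19) = -4 + Z*(-1/19) = -4 - Z/19)
L = -5 (L = 5*(-1) = -5)
u(T) = T²
J = -75 (J = (-7 + 4)*(-5)² = -3*25 = -75)
√(J + I(p(0))) = √(-75 + (-4 - 2*0/19)) = √(-75 + (-4 - 1/19*0)) = √(-75 + (-4 + 0)) = √(-75 - 4) = √(-79) = I*√79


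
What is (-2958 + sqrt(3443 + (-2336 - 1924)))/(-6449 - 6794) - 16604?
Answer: -12934342/779 - I*sqrt(817)/13243 ≈ -16604.0 - 0.0021584*I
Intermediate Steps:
(-2958 + sqrt(3443 + (-2336 - 1924)))/(-6449 - 6794) - 16604 = (-2958 + sqrt(3443 - 4260))/(-13243) - 16604 = (-2958 + sqrt(-817))*(-1/13243) - 16604 = (-2958 + I*sqrt(817))*(-1/13243) - 16604 = (174/779 - I*sqrt(817)/13243) - 16604 = -12934342/779 - I*sqrt(817)/13243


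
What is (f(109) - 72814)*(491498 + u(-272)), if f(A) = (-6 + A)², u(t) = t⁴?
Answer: -340517868117570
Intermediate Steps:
(f(109) - 72814)*(491498 + u(-272)) = ((-6 + 109)² - 72814)*(491498 + (-272)⁴) = (103² - 72814)*(491498 + 5473632256) = (10609 - 72814)*5474123754 = -62205*5474123754 = -340517868117570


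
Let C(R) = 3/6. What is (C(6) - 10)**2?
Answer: 361/4 ≈ 90.250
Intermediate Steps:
C(R) = 1/2 (C(R) = 3*(1/6) = 1/2)
(C(6) - 10)**2 = (1/2 - 10)**2 = (-19/2)**2 = 361/4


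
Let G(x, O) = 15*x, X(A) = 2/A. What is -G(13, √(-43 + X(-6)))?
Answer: -195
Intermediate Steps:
-G(13, √(-43 + X(-6))) = -15*13 = -1*195 = -195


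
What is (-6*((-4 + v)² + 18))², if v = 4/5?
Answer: 17943696/625 ≈ 28710.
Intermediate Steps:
v = ⅘ (v = 4*(⅕) = ⅘ ≈ 0.80000)
(-6*((-4 + v)² + 18))² = (-6*((-4 + ⅘)² + 18))² = (-6*((-16/5)² + 18))² = (-6*(256/25 + 18))² = (-6*706/25)² = (-4236/25)² = 17943696/625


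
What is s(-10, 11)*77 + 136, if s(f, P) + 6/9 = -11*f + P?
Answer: 28205/3 ≈ 9401.7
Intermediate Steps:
s(f, P) = -⅔ + P - 11*f (s(f, P) = -⅔ + (-11*f + P) = -⅔ + (P - 11*f) = -⅔ + P - 11*f)
s(-10, 11)*77 + 136 = (-⅔ + 11 - 11*(-10))*77 + 136 = (-⅔ + 11 + 110)*77 + 136 = (361/3)*77 + 136 = 27797/3 + 136 = 28205/3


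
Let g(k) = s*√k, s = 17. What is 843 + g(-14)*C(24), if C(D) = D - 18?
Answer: 843 + 102*I*√14 ≈ 843.0 + 381.65*I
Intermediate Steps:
C(D) = -18 + D
g(k) = 17*√k
843 + g(-14)*C(24) = 843 + (17*√(-14))*(-18 + 24) = 843 + (17*(I*√14))*6 = 843 + (17*I*√14)*6 = 843 + 102*I*√14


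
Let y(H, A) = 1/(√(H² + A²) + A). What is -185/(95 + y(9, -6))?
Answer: -1424685/732164 + 555*√13/732164 ≈ -1.9431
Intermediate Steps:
y(H, A) = 1/(A + √(A² + H²)) (y(H, A) = 1/(√(A² + H²) + A) = 1/(A + √(A² + H²)))
-185/(95 + y(9, -6)) = -185/(95 + 1/(-6 + √((-6)² + 9²))) = -185/(95 + 1/(-6 + √(36 + 81))) = -185/(95 + 1/(-6 + √117)) = -185/(95 + 1/(-6 + 3*√13))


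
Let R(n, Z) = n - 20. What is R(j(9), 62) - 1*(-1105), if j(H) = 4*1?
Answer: 1089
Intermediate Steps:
j(H) = 4
R(n, Z) = -20 + n
R(j(9), 62) - 1*(-1105) = (-20 + 4) - 1*(-1105) = -16 + 1105 = 1089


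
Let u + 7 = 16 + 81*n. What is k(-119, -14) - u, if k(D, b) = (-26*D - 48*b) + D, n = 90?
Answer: -3652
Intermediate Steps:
k(D, b) = -48*b - 25*D (k(D, b) = (-48*b - 26*D) + D = -48*b - 25*D)
u = 7299 (u = -7 + (16 + 81*90) = -7 + (16 + 7290) = -7 + 7306 = 7299)
k(-119, -14) - u = (-48*(-14) - 25*(-119)) - 1*7299 = (672 + 2975) - 7299 = 3647 - 7299 = -3652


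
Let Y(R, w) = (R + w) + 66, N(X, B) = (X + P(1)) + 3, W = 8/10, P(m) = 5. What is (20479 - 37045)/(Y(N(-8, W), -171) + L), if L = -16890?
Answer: 502/515 ≈ 0.97476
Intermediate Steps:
W = ⅘ (W = 8*(⅒) = ⅘ ≈ 0.80000)
N(X, B) = 8 + X (N(X, B) = (X + 5) + 3 = (5 + X) + 3 = 8 + X)
Y(R, w) = 66 + R + w
(20479 - 37045)/(Y(N(-8, W), -171) + L) = (20479 - 37045)/((66 + (8 - 8) - 171) - 16890) = -16566/((66 + 0 - 171) - 16890) = -16566/(-105 - 16890) = -16566/(-16995) = -16566*(-1/16995) = 502/515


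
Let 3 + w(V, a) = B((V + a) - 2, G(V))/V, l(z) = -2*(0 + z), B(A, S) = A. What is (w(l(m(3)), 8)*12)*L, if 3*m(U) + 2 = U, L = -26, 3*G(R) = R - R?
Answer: 3432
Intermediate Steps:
G(R) = 0 (G(R) = (R - R)/3 = (1/3)*0 = 0)
m(U) = -2/3 + U/3
l(z) = -2*z
w(V, a) = -3 + (-2 + V + a)/V (w(V, a) = -3 + ((V + a) - 2)/V = -3 + (-2 + V + a)/V)
(w(l(m(3)), 8)*12)*L = (((-2 + 8 - (-4)*(-2/3 + (1/3)*3))/((-2*(-2/3 + (1/3)*3))))*12)*(-26) = (((-2 + 8 - (-4)*(-2/3 + 1))/((-2*(-2/3 + 1))))*12)*(-26) = (((-2 + 8 - (-4)/3)/((-2*1/3)))*12)*(-26) = (((-2 + 8 - 2*(-2/3))/(-2/3))*12)*(-26) = (-3*(-2 + 8 + 4/3)/2*12)*(-26) = (-3/2*22/3*12)*(-26) = -11*12*(-26) = -132*(-26) = 3432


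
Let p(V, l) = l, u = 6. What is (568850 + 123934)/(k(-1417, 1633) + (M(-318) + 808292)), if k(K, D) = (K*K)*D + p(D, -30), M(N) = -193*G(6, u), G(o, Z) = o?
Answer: 230928/1093229947 ≈ 0.00021123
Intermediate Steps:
M(N) = -1158 (M(N) = -193*6 = -1158)
k(K, D) = -30 + D*K² (k(K, D) = (K*K)*D - 30 = K²*D - 30 = D*K² - 30 = -30 + D*K²)
(568850 + 123934)/(k(-1417, 1633) + (M(-318) + 808292)) = (568850 + 123934)/((-30 + 1633*(-1417)²) + (-1158 + 808292)) = 692784/((-30 + 1633*2007889) + 807134) = 692784/((-30 + 3278882737) + 807134) = 692784/(3278882707 + 807134) = 692784/3279689841 = 692784*(1/3279689841) = 230928/1093229947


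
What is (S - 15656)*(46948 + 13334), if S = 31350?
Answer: 946065708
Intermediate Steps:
(S - 15656)*(46948 + 13334) = (31350 - 15656)*(46948 + 13334) = 15694*60282 = 946065708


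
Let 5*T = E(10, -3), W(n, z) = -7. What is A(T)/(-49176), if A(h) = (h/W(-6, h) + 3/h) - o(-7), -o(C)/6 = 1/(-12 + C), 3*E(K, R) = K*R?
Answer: 407/13080816 ≈ 3.1114e-5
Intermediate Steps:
E(K, R) = K*R/3 (E(K, R) = (K*R)/3 = K*R/3)
T = -2 (T = ((⅓)*10*(-3))/5 = (⅕)*(-10) = -2)
o(C) = -6/(-12 + C)
A(h) = -6/19 + 3/h - h/7 (A(h) = (h/(-7) + 3/h) - (-6)/(-12 - 7) = (h*(-⅐) + 3/h) - (-6)/(-19) = (-h/7 + 3/h) - (-6)*(-1)/19 = (3/h - h/7) - 1*6/19 = (3/h - h/7) - 6/19 = -6/19 + 3/h - h/7)
A(T)/(-49176) = (-6/19 + 3/(-2) - ⅐*(-2))/(-49176) = (-6/19 + 3*(-½) + 2/7)*(-1/49176) = (-6/19 - 3/2 + 2/7)*(-1/49176) = -407/266*(-1/49176) = 407/13080816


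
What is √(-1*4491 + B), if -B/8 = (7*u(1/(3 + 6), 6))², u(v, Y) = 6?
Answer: 3*I*√2067 ≈ 136.39*I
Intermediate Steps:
B = -14112 (B = -8*(7*6)² = -8*42² = -8*1764 = -14112)
√(-1*4491 + B) = √(-1*4491 - 14112) = √(-4491 - 14112) = √(-18603) = 3*I*√2067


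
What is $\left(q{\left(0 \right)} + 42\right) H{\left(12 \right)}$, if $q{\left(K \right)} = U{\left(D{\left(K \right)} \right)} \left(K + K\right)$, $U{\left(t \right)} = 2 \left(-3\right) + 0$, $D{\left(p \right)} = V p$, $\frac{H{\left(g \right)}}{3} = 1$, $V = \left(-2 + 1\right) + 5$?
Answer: $126$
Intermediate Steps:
$V = 4$ ($V = -1 + 5 = 4$)
$H{\left(g \right)} = 3$ ($H{\left(g \right)} = 3 \cdot 1 = 3$)
$D{\left(p \right)} = 4 p$
$U{\left(t \right)} = -6$ ($U{\left(t \right)} = -6 + 0 = -6$)
$q{\left(K \right)} = - 12 K$ ($q{\left(K \right)} = - 6 \left(K + K\right) = - 6 \cdot 2 K = - 12 K$)
$\left(q{\left(0 \right)} + 42\right) H{\left(12 \right)} = \left(\left(-12\right) 0 + 42\right) 3 = \left(0 + 42\right) 3 = 42 \cdot 3 = 126$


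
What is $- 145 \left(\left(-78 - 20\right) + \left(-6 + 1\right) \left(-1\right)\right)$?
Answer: $13485$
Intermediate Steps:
$- 145 \left(\left(-78 - 20\right) + \left(-6 + 1\right) \left(-1\right)\right) = - 145 \left(-98 - -5\right) = - 145 \left(-98 + 5\right) = \left(-145\right) \left(-93\right) = 13485$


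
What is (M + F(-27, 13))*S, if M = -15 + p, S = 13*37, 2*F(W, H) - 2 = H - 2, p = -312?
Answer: -308321/2 ≈ -1.5416e+5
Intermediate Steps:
F(W, H) = H/2 (F(W, H) = 1 + (H - 2)/2 = 1 + (-2 + H)/2 = 1 + (-1 + H/2) = H/2)
S = 481
M = -327 (M = -15 - 312 = -327)
(M + F(-27, 13))*S = (-327 + (1/2)*13)*481 = (-327 + 13/2)*481 = -641/2*481 = -308321/2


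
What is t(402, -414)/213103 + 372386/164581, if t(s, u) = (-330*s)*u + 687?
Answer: 9118462241345/35072704843 ≈ 259.99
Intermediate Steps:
t(s, u) = 687 - 330*s*u (t(s, u) = -330*s*u + 687 = 687 - 330*s*u)
t(402, -414)/213103 + 372386/164581 = (687 - 330*402*(-414))/213103 + 372386/164581 = (687 + 54921240)*(1/213103) + 372386*(1/164581) = 54921927*(1/213103) + 372386/164581 = 54921927/213103 + 372386/164581 = 9118462241345/35072704843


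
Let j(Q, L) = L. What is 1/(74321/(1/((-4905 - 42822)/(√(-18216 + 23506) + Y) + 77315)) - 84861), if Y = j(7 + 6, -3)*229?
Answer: 23339083391753/134229251758604612563379 - 3547118367*√10/671146258793023062816895 ≈ 1.7386e-10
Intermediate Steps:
Y = -687 (Y = -3*229 = -687)
1/(74321/(1/((-4905 - 42822)/(√(-18216 + 23506) + Y) + 77315)) - 84861) = 1/(74321/(1/((-4905 - 42822)/(√(-18216 + 23506) - 687) + 77315)) - 84861) = 1/(74321/(1/(-47727/(√5290 - 687) + 77315)) - 84861) = 1/(74321/(1/(-47727/(23*√10 - 687) + 77315)) - 84861) = 1/(74321/(1/(-47727/(-687 + 23*√10) + 77315)) - 84861) = 1/(74321/(1/(77315 - 47727/(-687 + 23*√10))) - 84861) = 1/(74321*(77315 - 47727/(-687 + 23*√10)) - 84861) = 1/((5746128115 - 3547118367/(-687 + 23*√10)) - 84861) = 1/(5746043254 - 3547118367/(-687 + 23*√10))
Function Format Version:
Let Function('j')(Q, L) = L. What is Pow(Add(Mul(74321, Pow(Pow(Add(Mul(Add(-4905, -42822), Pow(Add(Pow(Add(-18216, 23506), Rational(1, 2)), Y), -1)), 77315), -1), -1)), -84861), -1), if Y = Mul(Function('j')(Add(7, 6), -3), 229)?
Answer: Add(Rational(23339083391753, 134229251758604612563379), Mul(Rational(-3547118367, 671146258793023062816895), Pow(10, Rational(1, 2)))) ≈ 1.7386e-10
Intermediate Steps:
Y = -687 (Y = Mul(-3, 229) = -687)
Pow(Add(Mul(74321, Pow(Pow(Add(Mul(Add(-4905, -42822), Pow(Add(Pow(Add(-18216, 23506), Rational(1, 2)), Y), -1)), 77315), -1), -1)), -84861), -1) = Pow(Add(Mul(74321, Pow(Pow(Add(Mul(Add(-4905, -42822), Pow(Add(Pow(Add(-18216, 23506), Rational(1, 2)), -687), -1)), 77315), -1), -1)), -84861), -1) = Pow(Add(Mul(74321, Pow(Pow(Add(Mul(-47727, Pow(Add(Pow(5290, Rational(1, 2)), -687), -1)), 77315), -1), -1)), -84861), -1) = Pow(Add(Mul(74321, Pow(Pow(Add(Mul(-47727, Pow(Add(Mul(23, Pow(10, Rational(1, 2))), -687), -1)), 77315), -1), -1)), -84861), -1) = Pow(Add(Mul(74321, Pow(Pow(Add(Mul(-47727, Pow(Add(-687, Mul(23, Pow(10, Rational(1, 2)))), -1)), 77315), -1), -1)), -84861), -1) = Pow(Add(Mul(74321, Pow(Pow(Add(77315, Mul(-47727, Pow(Add(-687, Mul(23, Pow(10, Rational(1, 2)))), -1))), -1), -1)), -84861), -1) = Pow(Add(Mul(74321, Add(77315, Mul(-47727, Pow(Add(-687, Mul(23, Pow(10, Rational(1, 2)))), -1)))), -84861), -1) = Pow(Add(Add(5746128115, Mul(-3547118367, Pow(Add(-687, Mul(23, Pow(10, Rational(1, 2)))), -1))), -84861), -1) = Pow(Add(5746043254, Mul(-3547118367, Pow(Add(-687, Mul(23, Pow(10, Rational(1, 2)))), -1))), -1)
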